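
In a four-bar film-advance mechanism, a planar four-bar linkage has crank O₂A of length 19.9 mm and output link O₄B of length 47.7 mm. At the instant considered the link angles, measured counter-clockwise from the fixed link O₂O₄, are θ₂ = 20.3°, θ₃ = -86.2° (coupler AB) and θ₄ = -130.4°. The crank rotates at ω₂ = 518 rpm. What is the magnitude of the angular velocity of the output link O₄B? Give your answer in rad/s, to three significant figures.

ω₂ = 54.24 rad/s (from 518 rpm).
Differentiating the loop-closure r₂e^{iθ₂}+r₃e^{iθ₃}=r₁+r₄e^{iθ₄} gives r₂ω₂e^{iθ₂}+r₃ω₃e^{iθ₃}=r₄ω₄e^{iθ₄}.
Eliminating the other unknown: ω₄ = r₂ω₂ sin(θ₂−θ₃) / [r₄ sin(θ₄−θ₃)].
Numerator sine = +0.95882; denominator sine = -0.69717.
Result = 0.0199·54.24·(+0.95882) / (0.0477·(-0.69717)) = -31.124 rad/s; magnitude 31.124 rad/s.

31.1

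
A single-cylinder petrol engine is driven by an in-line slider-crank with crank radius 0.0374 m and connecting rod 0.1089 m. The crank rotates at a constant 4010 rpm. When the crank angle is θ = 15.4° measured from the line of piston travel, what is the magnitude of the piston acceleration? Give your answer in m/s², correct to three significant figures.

8330

ω = 2π·4010/60 = 419.9 rad/s
x(θ) = r cosθ + √(L² − r² sin²θ); with ω constant, a = ω²·d²x/dθ².
d²x/dθ² = −r cosθ − r²(cos2θ)/√u − r⁴ sin²2θ/(4u^{3/2}),  u = L² − r² sin²θ = 0.0117606 m².
Substituting r = 0.0374 m, L = 0.1089 m, θ = 15.4°: d²x/dθ² = -0.047237 m.
a = ω²·d²x/dθ² = (419.9)²·(-0.047237) = -8329.6 m/s²;  |a| = 8329.6 m/s².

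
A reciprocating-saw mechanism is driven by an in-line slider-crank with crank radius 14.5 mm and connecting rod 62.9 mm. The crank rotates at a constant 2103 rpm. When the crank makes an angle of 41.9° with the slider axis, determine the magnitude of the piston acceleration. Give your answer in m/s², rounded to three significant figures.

543

ω = 2π·2103/60 = 220.2 rad/s
x(θ) = r cosθ + √(L² − r² sin²θ); with ω constant, a = ω²·d²x/dθ².
d²x/dθ² = −r cosθ − r²(cos2θ)/√u − r⁴ sin²2θ/(4u^{3/2}),  u = L² − r² sin²θ = 0.00386264 m².
Substituting r = 0.0145 m, L = 0.0629 m, θ = 41.9°: d²x/dθ² = -0.011203 m.
a = ω²·d²x/dθ² = (220.2)²·(-0.011203) = -543.36 m/s²;  |a| = 543.36 m/s².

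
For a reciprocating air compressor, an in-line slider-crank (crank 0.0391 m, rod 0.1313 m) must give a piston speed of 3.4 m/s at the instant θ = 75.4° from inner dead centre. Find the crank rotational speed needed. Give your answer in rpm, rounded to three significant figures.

For an in-line slider-crank, |v_piston| = rω|sinθ|·[1 + r cosθ/√(L² − r² sin²θ)].
With r = 0.0391 m, L = 0.1313 m, θ = 75.4°: the bracketed kinematic factor |dx/dθ| = 0.040803 m.
ω = v/|dx/dθ| = 3.4/0.040803 = 83.326 rad/s.
N = 60ω/(2π) = 795.71 rpm.

796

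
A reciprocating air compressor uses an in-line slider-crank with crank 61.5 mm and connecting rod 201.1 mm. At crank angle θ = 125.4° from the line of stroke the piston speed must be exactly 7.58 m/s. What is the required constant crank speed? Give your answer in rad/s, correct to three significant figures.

For an in-line slider-crank, |v_piston| = rω|sinθ|·[1 + r cosθ/√(L² − r² sin²θ)].
With r = 0.0615 m, L = 0.2011 m, θ = 125.4°: the bracketed kinematic factor |dx/dθ| = 0.04096 m.
ω = v/|dx/dθ| = 7.58/0.04096 = 185.06 rad/s.

185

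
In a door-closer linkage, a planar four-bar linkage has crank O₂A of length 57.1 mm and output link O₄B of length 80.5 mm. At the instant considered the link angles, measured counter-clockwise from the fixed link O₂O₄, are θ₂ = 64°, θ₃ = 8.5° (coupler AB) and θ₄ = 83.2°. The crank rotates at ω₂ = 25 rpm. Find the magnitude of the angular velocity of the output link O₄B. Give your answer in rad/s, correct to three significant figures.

ω₂ = 2.618 rad/s (from 25 rpm).
Differentiating the loop-closure r₂e^{iθ₂}+r₃e^{iθ₃}=r₁+r₄e^{iθ₄} gives r₂ω₂e^{iθ₂}+r₃ω₃e^{iθ₃}=r₄ω₄e^{iθ₄}.
Eliminating the other unknown: ω₄ = r₂ω₂ sin(θ₂−θ₃) / [r₄ sin(θ₄−θ₃)].
Numerator sine = +0.82413; denominator sine = +0.96456.
Result = 0.0571·2.618·(+0.82413) / (0.0805·(+0.96456)) = +1.5866 rad/s; magnitude 1.5866 rad/s.

1.59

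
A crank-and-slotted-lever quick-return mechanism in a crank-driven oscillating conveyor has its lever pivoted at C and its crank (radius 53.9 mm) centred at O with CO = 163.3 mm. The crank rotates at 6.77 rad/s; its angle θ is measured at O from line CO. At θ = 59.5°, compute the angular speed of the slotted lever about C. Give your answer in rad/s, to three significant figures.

1.30

ω = 6.77 rad/s
Crank pin A relative to C: A = (d + r cosθ, r sinθ); lever angle φ = atan2(r sinθ, d + r cosθ).
Differentiating tanφ: φ̇ = rω(d cosθ + r)/(d² + r² + 2dr cosθ).
d² + r² + 2dr cosθ = |CA|² = 0.0385067 m²;  d cosθ + r = +0.13678 m.
|ω_lever| = |0.0539·6.77·+0.13678| / 0.0385067 = 1.2962 rad/s.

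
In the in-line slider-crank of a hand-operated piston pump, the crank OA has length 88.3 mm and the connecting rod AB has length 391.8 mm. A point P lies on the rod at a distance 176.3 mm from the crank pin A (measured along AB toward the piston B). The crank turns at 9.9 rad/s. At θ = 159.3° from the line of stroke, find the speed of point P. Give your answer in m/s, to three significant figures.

0.530

ω = 9.9 rad/s.  Crank-pin speed |V_A| = rω = 0.87417 m/s, perpendicular to OA.
Rod angle: sinφ = −(r/L) sinθ ⇒ φ = -4.569°; ω_rod = −rω cosθ/√(L²−r²sin²θ) = +2.0938 rad/s.
V_P = V_A + ω_rod × AP, with AP = 0.1763 m along the rod.
Components: V_Px = −rω sinθ − a·ω_rod·sinφ = -0.27959 m/s;  V_Py = rω cosθ + a·ω_rod·cosφ = -0.44978 m/s.
|V_P| = √(V_Px² + V_Py²) = 0.52959 m/s.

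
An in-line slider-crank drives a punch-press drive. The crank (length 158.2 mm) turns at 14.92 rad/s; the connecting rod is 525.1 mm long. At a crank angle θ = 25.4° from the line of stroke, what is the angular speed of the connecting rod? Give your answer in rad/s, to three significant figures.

4.09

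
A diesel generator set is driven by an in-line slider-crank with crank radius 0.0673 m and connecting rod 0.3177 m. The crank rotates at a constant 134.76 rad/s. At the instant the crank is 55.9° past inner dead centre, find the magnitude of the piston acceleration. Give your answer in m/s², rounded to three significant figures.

590

ω = 134.8 rad/s
x(θ) = r cosθ + √(L² − r² sin²θ); with ω constant, a = ω²·d²x/dθ².
d²x/dθ² = −r cosθ − r²(cos2θ)/√u − r⁴ sin²2θ/(4u^{3/2}),  u = L² − r² sin²θ = 0.0978276 m².
Substituting r = 0.0673 m, L = 0.3177 m, θ = 55.9°: d²x/dθ² = -0.032498 m.
a = ω²·d²x/dθ² = (134.8)²·(-0.032498) = -590.17 m/s²;  |a| = 590.17 m/s².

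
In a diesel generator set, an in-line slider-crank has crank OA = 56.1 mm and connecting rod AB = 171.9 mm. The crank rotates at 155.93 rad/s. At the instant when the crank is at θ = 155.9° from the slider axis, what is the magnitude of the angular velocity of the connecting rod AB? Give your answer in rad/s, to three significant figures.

ω = 155.9 rad/s
The rod makes angle φ with the slider axis where L sinφ = r sinθ; differentiating, L cosφ·φ̇ = r ω cosθ.
L cosφ = √(L² − r² sin²θ) = 0.17037 m.
|ω_rod| = r ω |cosθ| / √(L² − r² sin²θ) = 0.0561·155.9·0.91283/0.17037 = 46.87 rad/s.

46.9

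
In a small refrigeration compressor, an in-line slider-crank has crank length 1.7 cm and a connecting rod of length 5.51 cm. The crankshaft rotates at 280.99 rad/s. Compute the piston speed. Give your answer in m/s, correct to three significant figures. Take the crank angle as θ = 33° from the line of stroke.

ω = 281 rad/s
For an in-line slider-crank, x = r cosθ + √(L² − r² sin²θ), so v = −rω sinθ·[1 + r cosθ/√(L² − r² sin²θ)].
With r = 0.017 m, L = 0.0551 m, θ = 33°: √(L² − r² sin²θ) = 0.054317 m.
v = −0.017·281·0.54464·[1 + 0.017·0.83867/0.054317] = -3.2845 m/s.
|v| = 3.2845 m/s.

3.28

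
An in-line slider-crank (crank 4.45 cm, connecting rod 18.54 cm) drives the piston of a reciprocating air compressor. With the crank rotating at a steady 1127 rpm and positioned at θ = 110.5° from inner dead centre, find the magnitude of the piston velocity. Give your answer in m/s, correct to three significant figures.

4.49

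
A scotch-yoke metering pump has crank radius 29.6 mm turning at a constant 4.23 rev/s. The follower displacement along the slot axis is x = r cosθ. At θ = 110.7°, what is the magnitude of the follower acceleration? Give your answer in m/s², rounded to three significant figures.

7.39

ω = 26.58 rad/s (from 4.23 rev/s).
x = r cosθ ⇒ ẍ = −rω² cosθ (ω constant).
|a| = rω²|cosθ| = 0.0296·(26.58)²·|cos 110.7°| = 7.3908 m/s².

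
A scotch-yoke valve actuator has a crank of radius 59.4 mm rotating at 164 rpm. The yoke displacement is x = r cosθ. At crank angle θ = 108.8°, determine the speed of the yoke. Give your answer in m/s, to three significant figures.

0.966

ω = 17.17 rad/s (from 164 rpm).
x = r cosθ ⇒ ẋ = −rω sinθ.
|v| = rω|sinθ| = 0.0594·17.17·|sin 108.8°| = 0.96571 m/s.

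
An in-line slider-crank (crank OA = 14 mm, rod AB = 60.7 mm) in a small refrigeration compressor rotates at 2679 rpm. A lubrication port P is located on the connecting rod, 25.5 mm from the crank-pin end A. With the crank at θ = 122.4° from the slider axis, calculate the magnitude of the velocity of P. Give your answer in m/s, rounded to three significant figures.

3.37

ω = 280.5 rad/s.  Crank-pin speed |V_A| = rω = 3.9276 m/s, perpendicular to OA.
Rod angle: sinφ = −(r/L) sinθ ⇒ φ = -11.229°; ω_rod = −rω cosθ/√(L²−r²sin²θ) = +35.348 rad/s.
V_P = V_A + ω_rod × AP, with AP = 0.0255 m along the rod.
Components: V_Px = −rω sinθ − a·ω_rod·sinφ = -3.1407 m/s;  V_Py = rω cosθ + a·ω_rod·cosφ = -1.2204 m/s.
|V_P| = √(V_Px² + V_Py²) = 3.3695 m/s.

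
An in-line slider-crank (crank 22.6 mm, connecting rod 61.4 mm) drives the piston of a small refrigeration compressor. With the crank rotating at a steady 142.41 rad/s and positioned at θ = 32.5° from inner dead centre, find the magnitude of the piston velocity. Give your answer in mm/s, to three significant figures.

2280

ω = 142.4 rad/s
For an in-line slider-crank, x = r cosθ + √(L² − r² sin²θ), so v = −rω sinθ·[1 + r cosθ/√(L² − r² sin²θ)].
With r = 0.0226 m, L = 0.0614 m, θ = 32.5°: √(L² − r² sin²θ) = 0.060187 m.
v = −0.0226·142.4·0.53730·[1 + 0.0226·0.84339/0.060187] = -2.2769 m/s.
|v| = 2.2769 m/s = 2276.9 mm/s.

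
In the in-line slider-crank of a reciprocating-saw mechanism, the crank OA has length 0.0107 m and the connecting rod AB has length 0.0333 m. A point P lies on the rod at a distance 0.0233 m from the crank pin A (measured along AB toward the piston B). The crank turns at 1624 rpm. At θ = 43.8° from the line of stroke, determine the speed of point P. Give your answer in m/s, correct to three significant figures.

1.52

ω = 170.1 rad/s.  Crank-pin speed |V_A| = rω = 1.8197 m/s, perpendicular to OA.
Rod angle: sinφ = −(r/L) sinθ ⇒ φ = -12.850°; ω_rod = −rω cosθ/√(L²−r²sin²θ) = -40.454 rad/s.
V_P = V_A + ω_rod × AP, with AP = 0.0233 m along the rod.
Components: V_Px = −rω sinθ − a·ω_rod·sinφ = -1.4691 m/s;  V_Py = rω cosθ + a·ω_rod·cosφ = +0.39441 m/s.
|V_P| = √(V_Px² + V_Py²) = 1.5211 m/s.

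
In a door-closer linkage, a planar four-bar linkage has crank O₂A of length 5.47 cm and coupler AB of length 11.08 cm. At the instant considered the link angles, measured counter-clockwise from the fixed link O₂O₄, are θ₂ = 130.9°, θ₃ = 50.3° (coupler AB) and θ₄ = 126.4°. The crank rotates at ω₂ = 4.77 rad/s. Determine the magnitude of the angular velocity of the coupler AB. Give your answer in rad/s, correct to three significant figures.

ω₂ = 4.77 rad/s
Differentiating the loop-closure r₂e^{iθ₂}+r₃e^{iθ₃}=r₁+r₄e^{iθ₄} gives r₂ω₂e^{iθ₂}+r₃ω₃e^{iθ₃}=r₄ω₄e^{iθ₄}.
Eliminating the other unknown: ω₃ = r₂ω₂ sin(θ₄−θ₂) / [r₃ sin(θ₃−θ₄)].
Numerator sine = -0.07846; denominator sine = -0.97072.
Result = 0.0547·4.77·(-0.07846) / (0.1108·(-0.97072)) = +0.19033 rad/s; magnitude 0.19033 rad/s.

0.190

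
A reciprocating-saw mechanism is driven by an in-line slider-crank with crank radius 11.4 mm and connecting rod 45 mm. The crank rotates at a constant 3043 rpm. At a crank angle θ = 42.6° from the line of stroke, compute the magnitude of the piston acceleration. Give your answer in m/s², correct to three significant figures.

ω = 2π·3043/60 = 318.7 rad/s
x(θ) = r cosθ + √(L² − r² sin²θ); with ω constant, a = ω²·d²x/dθ².
d²x/dθ² = −r cosθ − r²(cos2θ)/√u − r⁴ sin²2θ/(4u^{3/2}),  u = L² − r² sin²θ = 0.00196546 m².
Substituting r = 0.0114 m, L = 0.045 m, θ = 42.6°: d²x/dθ² = -0.0086849 m.
a = ω²·d²x/dθ² = (318.7)²·(-0.0086849) = -881.92 m/s²;  |a| = 881.92 m/s².

882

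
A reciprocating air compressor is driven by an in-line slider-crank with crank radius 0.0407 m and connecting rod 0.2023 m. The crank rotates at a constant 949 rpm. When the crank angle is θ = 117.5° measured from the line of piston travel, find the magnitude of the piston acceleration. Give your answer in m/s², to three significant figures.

ω = 2π·949/60 = 99.38 rad/s
x(θ) = r cosθ + √(L² − r² sin²θ); with ω constant, a = ω²·d²x/dθ².
d²x/dθ² = −r cosθ − r²(cos2θ)/√u − r⁴ sin²2θ/(4u^{3/2}),  u = L² − r² sin²θ = 0.039622 m².
Substituting r = 0.0407 m, L = 0.2023 m, θ = 117.5°: d²x/dθ² = +0.023508 m.
a = ω²·d²x/dθ² = (99.38)²·(+0.023508) = +232.17 m/s²;  |a| = 232.17 m/s².

232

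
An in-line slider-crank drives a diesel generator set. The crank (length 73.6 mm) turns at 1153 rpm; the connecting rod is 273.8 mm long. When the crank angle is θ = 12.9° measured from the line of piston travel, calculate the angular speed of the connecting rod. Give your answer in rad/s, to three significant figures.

31.7

ω = 120.7 rad/s (converted from 1153 rpm).
The rod makes angle φ with the slider axis where L sinφ = r sinθ; differentiating, L cosφ·φ̇ = r ω cosθ.
L cosφ = √(L² − r² sin²θ) = 0.27331 m.
|ω_rod| = r ω |cosθ| / √(L² − r² sin²θ) = 0.0736·120.7·0.97476/0.27331 = 31.695 rad/s.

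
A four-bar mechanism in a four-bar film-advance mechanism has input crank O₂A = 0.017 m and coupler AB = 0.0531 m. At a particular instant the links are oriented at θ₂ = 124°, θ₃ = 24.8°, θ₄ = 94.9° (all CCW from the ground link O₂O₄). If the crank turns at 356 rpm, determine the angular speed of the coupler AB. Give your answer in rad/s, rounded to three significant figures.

6.17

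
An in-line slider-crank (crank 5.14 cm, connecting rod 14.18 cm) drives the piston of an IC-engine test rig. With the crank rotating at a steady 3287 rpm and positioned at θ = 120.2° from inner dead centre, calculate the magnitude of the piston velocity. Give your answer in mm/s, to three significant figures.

12400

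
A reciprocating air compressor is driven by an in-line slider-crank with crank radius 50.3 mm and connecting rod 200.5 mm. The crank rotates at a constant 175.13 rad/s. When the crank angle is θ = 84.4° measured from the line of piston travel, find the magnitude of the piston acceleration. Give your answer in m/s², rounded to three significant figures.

ω = 175.1 rad/s
x(θ) = r cosθ + √(L² − r² sin²θ); with ω constant, a = ω²·d²x/dθ².
d²x/dθ² = −r cosθ − r²(cos2θ)/√u − r⁴ sin²2θ/(4u^{3/2}),  u = L² − r² sin²θ = 0.0376943 m².
Substituting r = 0.0503 m, L = 0.2005 m, θ = 84.4°: d²x/dθ² = +0.0078668 m.
a = ω²·d²x/dθ² = (175.1)²·(+0.0078668) = +241.28 m/s²;  |a| = 241.28 m/s².

241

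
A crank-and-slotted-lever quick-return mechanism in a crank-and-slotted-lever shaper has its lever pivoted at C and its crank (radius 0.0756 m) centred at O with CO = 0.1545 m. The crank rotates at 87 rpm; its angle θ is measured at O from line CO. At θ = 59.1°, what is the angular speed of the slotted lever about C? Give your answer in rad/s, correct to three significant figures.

2.57

ω = 9.111 rad/s (from 87 rpm).
Crank pin A relative to C: A = (d + r cosθ, r sinθ); lever angle φ = atan2(r sinθ, d + r cosθ).
Differentiating tanφ: φ̇ = rω(d cosθ + r)/(d² + r² + 2dr cosθ).
d² + r² + 2dr cosθ = |CA|² = 0.0415821 m²;  d cosθ + r = +0.15494 m.
|ω_lever| = |0.0756·9.111·+0.15494| / 0.0415821 = 2.5664 rad/s.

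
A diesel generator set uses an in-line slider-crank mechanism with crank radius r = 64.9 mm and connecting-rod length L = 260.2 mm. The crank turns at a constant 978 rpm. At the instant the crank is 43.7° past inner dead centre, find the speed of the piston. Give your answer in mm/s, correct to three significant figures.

5430

ω = 2π·978/60 = 102.4 rad/s
For an in-line slider-crank, x = r cosθ + √(L² − r² sin²θ), so v = −rω sinθ·[1 + r cosθ/√(L² − r² sin²θ)].
With r = 0.0649 m, L = 0.2602 m, θ = 43.7°: √(L² − r² sin²θ) = 0.25631 m.
v = −0.0649·102.4·0.69088·[1 + 0.0649·0.72297/0.25631] = -5.4328 m/s.
|v| = 5.4328 m/s = 5432.8 mm/s.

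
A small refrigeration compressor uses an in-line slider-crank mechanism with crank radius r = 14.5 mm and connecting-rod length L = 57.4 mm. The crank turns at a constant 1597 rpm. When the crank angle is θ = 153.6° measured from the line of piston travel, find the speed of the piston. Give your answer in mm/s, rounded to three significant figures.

833

ω = 2π·1597/60 = 167.2 rad/s
For an in-line slider-crank, x = r cosθ + √(L² − r² sin²θ), so v = −rω sinθ·[1 + r cosθ/√(L² − r² sin²θ)].
With r = 0.0145 m, L = 0.0574 m, θ = 153.6°: √(L² − r² sin²θ) = 0.057037 m.
v = −0.0145·167.2·0.44464·[1 + 0.0145·-0.89571/0.057037] = -0.8327 m/s.
|v| = 0.8327 m/s = 832.7 mm/s.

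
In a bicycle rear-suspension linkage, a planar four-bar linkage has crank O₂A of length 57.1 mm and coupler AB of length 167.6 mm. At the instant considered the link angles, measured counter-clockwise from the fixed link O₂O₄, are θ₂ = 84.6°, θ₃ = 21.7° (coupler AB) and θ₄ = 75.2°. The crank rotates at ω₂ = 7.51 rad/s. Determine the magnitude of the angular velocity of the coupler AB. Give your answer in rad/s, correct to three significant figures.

0.520

ω₂ = 7.51 rad/s
Differentiating the loop-closure r₂e^{iθ₂}+r₃e^{iθ₃}=r₁+r₄e^{iθ₄} gives r₂ω₂e^{iθ₂}+r₃ω₃e^{iθ₃}=r₄ω₄e^{iθ₄}.
Eliminating the other unknown: ω₃ = r₂ω₂ sin(θ₄−θ₂) / [r₃ sin(θ₃−θ₄)].
Numerator sine = -0.16333; denominator sine = -0.80386.
Result = 0.0571·7.51·(-0.16333) / (0.1676·(-0.80386)) = +0.51985 rad/s; magnitude 0.51985 rad/s.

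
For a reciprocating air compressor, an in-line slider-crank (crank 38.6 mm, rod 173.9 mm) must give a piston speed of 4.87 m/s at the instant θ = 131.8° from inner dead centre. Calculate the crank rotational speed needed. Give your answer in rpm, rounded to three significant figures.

1900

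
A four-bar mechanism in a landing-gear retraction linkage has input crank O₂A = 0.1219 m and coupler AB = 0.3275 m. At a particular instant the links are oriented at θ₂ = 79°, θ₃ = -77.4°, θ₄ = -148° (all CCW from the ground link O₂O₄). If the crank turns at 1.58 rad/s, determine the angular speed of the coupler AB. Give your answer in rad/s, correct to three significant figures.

ω₂ = 1.58 rad/s
Differentiating the loop-closure r₂e^{iθ₂}+r₃e^{iθ₃}=r₁+r₄e^{iθ₄} gives r₂ω₂e^{iθ₂}+r₃ω₃e^{iθ₃}=r₄ω₄e^{iθ₄}.
Eliminating the other unknown: ω₃ = r₂ω₂ sin(θ₄−θ₂) / [r₃ sin(θ₃−θ₄)].
Numerator sine = +0.73135; denominator sine = +0.94322.
Result = 0.1219·1.58·(+0.73135) / (0.3275·(+0.94322)) = +0.456 rad/s; magnitude 0.456 rad/s.

0.456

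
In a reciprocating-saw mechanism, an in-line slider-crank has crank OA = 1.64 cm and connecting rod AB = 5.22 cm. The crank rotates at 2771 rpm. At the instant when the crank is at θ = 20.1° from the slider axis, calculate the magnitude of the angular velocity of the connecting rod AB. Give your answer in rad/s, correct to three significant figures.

86.1

ω = 290.2 rad/s (converted from 2771 rpm).
The rod makes angle φ with the slider axis where L sinφ = r sinθ; differentiating, L cosφ·φ̇ = r ω cosθ.
L cosφ = √(L² − r² sin²θ) = 0.051895 m.
|ω_rod| = r ω |cosθ| / √(L² − r² sin²θ) = 0.0164·290.2·0.93909/0.051895 = 86.118 rad/s.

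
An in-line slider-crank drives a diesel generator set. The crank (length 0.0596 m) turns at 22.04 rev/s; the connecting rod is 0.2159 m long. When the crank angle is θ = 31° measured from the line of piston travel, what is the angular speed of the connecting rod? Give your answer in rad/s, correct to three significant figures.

ω = 138.5 rad/s (converted from 22.04 rev/s).
The rod makes angle φ with the slider axis where L sinφ = r sinθ; differentiating, L cosφ·φ̇ = r ω cosθ.
L cosφ = √(L² − r² sin²θ) = 0.21371 m.
|ω_rod| = r ω |cosθ| / √(L² − r² sin²θ) = 0.0596·138.5·0.85717/0.21371 = 33.104 rad/s.

33.1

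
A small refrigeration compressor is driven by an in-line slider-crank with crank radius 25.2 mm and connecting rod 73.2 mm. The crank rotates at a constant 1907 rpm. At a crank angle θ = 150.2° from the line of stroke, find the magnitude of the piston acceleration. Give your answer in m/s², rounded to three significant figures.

686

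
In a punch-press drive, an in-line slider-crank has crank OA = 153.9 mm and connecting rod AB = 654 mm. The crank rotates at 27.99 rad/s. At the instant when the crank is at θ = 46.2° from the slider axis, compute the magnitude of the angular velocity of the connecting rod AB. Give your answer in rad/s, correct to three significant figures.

4.63

ω = 27.99 rad/s
The rod makes angle φ with the slider axis where L sinφ = r sinθ; differentiating, L cosφ·φ̇ = r ω cosθ.
L cosφ = √(L² − r² sin²θ) = 0.6445 m.
|ω_rod| = r ω |cosθ| / √(L² − r² sin²θ) = 0.1539·27.99·0.69214/0.6445 = 4.6261 rad/s.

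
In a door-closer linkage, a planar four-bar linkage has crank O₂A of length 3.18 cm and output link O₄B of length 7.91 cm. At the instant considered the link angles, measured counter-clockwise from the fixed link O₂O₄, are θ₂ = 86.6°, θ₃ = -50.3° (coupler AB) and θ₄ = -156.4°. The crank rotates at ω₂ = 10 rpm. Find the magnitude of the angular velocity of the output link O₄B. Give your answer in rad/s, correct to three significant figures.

0.299

ω₂ = 1.047 rad/s (from 10 rpm).
Differentiating the loop-closure r₂e^{iθ₂}+r₃e^{iθ₃}=r₁+r₄e^{iθ₄} gives r₂ω₂e^{iθ₂}+r₃ω₃e^{iθ₃}=r₄ω₄e^{iθ₄}.
Eliminating the other unknown: ω₄ = r₂ω₂ sin(θ₂−θ₃) / [r₄ sin(θ₄−θ₃)].
Numerator sine = +0.68327; denominator sine = -0.96078.
Result = 0.0318·1.047·(+0.68327) / (0.0791·(-0.96078)) = -0.2994 rad/s; magnitude 0.2994 rad/s.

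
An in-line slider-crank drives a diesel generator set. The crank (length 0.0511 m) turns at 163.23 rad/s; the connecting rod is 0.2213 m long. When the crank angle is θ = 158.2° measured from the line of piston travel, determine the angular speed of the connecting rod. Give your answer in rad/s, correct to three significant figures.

ω = 163.2 rad/s
The rod makes angle φ with the slider axis where L sinφ = r sinθ; differentiating, L cosφ·φ̇ = r ω cosθ.
L cosφ = √(L² − r² sin²θ) = 0.22048 m.
|ω_rod| = r ω |cosθ| / √(L² − r² sin²θ) = 0.0511·163.2·0.92849/0.22048 = 35.125 rad/s.

35.1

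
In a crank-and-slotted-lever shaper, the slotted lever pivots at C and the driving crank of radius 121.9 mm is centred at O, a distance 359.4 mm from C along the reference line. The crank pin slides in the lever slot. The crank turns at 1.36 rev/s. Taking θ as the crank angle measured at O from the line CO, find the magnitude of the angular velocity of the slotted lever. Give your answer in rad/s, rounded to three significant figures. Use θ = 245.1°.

ω = 8.545 rad/s (from 1.36 rev/s).
Crank pin A relative to C: A = (d + r cosθ, r sinθ); lever angle φ = atan2(r sinθ, d + r cosθ).
Differentiating tanφ: φ̇ = rω(d cosθ + r)/(d² + r² + 2dr cosθ).
d² + r² + 2dr cosθ = |CA|² = 0.107136 m²;  d cosθ + r = -0.02942 m.
|ω_lever| = |0.1219·8.545·-0.02942| / 0.107136 = 0.28604 rad/s.

0.286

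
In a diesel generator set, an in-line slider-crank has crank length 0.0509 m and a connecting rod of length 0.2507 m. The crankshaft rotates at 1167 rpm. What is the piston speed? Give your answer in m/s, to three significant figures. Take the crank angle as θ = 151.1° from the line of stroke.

2.47

ω = 2π·1167/60 = 122.2 rad/s
For an in-line slider-crank, x = r cosθ + √(L² − r² sin²θ), so v = −rω sinθ·[1 + r cosθ/√(L² − r² sin²θ)].
With r = 0.0509 m, L = 0.2507 m, θ = 151.1°: √(L² − r² sin²θ) = 0.24949 m.
v = −0.0509·122.2·0.48328·[1 + 0.0509·-0.87546/0.24949] = -2.4693 m/s.
|v| = 2.4693 m/s.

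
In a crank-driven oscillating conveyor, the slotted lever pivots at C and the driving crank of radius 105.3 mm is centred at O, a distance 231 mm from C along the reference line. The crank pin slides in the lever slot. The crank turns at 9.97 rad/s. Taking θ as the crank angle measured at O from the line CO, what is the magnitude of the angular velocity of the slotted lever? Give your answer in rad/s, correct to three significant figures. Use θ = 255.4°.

0.947

ω = 9.97 rad/s
Crank pin A relative to C: A = (d + r cosθ, r sinθ); lever angle φ = atan2(r sinθ, d + r cosθ).
Differentiating tanφ: φ̇ = rω(d cosθ + r)/(d² + r² + 2dr cosθ).
d² + r² + 2dr cosθ = |CA|² = 0.0521863 m²;  d cosθ + r = +0.047072 m.
|ω_lever| = |0.1053·9.97·+0.047072| / 0.0521863 = 0.94696 rad/s.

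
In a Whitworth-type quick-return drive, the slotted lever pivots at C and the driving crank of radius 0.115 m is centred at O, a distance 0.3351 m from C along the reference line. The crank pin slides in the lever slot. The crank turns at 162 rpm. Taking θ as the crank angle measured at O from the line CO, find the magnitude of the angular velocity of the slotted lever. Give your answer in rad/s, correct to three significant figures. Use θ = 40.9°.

ω = 16.96 rad/s (from 162 rpm).
Crank pin A relative to C: A = (d + r cosθ, r sinθ); lever angle φ = atan2(r sinθ, d + r cosθ).
Differentiating tanφ: φ̇ = rω(d cosθ + r)/(d² + r² + 2dr cosθ).
d² + r² + 2dr cosθ = |CA|² = 0.183773 m²;  d cosθ + r = +0.36829 m.
|ω_lever| = |0.115·16.96·+0.36829| / 0.183773 = 3.9097 rad/s.

3.91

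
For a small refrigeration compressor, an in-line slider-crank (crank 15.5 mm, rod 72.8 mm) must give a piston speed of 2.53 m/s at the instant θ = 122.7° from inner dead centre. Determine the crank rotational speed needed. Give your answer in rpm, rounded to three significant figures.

2100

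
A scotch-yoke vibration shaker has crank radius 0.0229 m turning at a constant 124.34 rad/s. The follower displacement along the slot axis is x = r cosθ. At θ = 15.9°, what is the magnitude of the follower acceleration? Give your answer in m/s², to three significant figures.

340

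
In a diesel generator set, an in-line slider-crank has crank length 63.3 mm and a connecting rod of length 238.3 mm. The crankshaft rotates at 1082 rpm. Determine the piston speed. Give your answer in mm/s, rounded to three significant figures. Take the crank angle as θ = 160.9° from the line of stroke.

1760

ω = 2π·1082/60 = 113.3 rad/s
For an in-line slider-crank, x = r cosθ + √(L² − r² sin²θ), so v = −rω sinθ·[1 + r cosθ/√(L² − r² sin²θ)].
With r = 0.0633 m, L = 0.2383 m, θ = 160.9°: √(L² − r² sin²θ) = 0.2374 m.
v = −0.0633·113.3·0.32722·[1 + 0.0633·-0.94495/0.2374] = -1.7556 m/s.
|v| = 1.7556 m/s = 1755.6 mm/s.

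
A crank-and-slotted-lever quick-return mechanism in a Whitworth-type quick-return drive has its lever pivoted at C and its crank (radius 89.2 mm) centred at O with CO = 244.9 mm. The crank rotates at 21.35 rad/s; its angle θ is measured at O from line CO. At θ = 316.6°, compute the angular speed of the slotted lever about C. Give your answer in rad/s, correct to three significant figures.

ω = 21.35 rad/s
Crank pin A relative to C: A = (d + r cosθ, r sinθ); lever angle φ = atan2(r sinθ, d + r cosθ).
Differentiating tanφ: φ̇ = rω(d cosθ + r)/(d² + r² + 2dr cosθ).
d² + r² + 2dr cosθ = |CA|² = 0.0996768 m²;  d cosθ + r = +0.26714 m.
|ω_lever| = |0.0892·21.35·+0.26714| / 0.0996768 = 5.1039 rad/s.

5.10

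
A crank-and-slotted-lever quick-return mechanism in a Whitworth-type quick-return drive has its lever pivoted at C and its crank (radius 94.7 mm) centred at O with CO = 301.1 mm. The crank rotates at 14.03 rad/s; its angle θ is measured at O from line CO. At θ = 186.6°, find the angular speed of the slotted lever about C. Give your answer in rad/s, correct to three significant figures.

ω = 14.03 rad/s
Crank pin A relative to C: A = (d + r cosθ, r sinθ); lever angle φ = atan2(r sinθ, d + r cosθ).
Differentiating tanφ: φ̇ = rω(d cosθ + r)/(d² + r² + 2dr cosθ).
d² + r² + 2dr cosθ = |CA|² = 0.0429789 m²;  d cosθ + r = -0.2044 m.
|ω_lever| = |0.0947·14.03·-0.2044| / 0.0429789 = 6.3189 rad/s.

6.32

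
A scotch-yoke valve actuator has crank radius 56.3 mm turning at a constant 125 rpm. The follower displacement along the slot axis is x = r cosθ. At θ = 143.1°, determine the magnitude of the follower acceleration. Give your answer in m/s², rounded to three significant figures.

7.71

ω = 13.09 rad/s (from 125 rpm).
x = r cosθ ⇒ ẍ = −rω² cosθ (ω constant).
|a| = rω²|cosθ| = 0.0563·(13.09)²·|cos 143.1°| = 7.7144 m/s².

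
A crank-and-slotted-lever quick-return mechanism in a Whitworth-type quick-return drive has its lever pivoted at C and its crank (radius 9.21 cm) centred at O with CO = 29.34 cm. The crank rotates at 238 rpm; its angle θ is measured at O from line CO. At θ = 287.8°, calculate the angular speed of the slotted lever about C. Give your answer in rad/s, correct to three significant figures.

3.76

ω = 24.92 rad/s (from 238 rpm).
Crank pin A relative to C: A = (d + r cosθ, r sinθ); lever angle φ = atan2(r sinθ, d + r cosθ).
Differentiating tanφ: φ̇ = rω(d cosθ + r)/(d² + r² + 2dr cosθ).
d² + r² + 2dr cosθ = |CA|² = 0.111087 m²;  d cosθ + r = +0.18179 m.
|ω_lever| = |0.0921·24.92·+0.18179| / 0.111087 = 3.7564 rad/s.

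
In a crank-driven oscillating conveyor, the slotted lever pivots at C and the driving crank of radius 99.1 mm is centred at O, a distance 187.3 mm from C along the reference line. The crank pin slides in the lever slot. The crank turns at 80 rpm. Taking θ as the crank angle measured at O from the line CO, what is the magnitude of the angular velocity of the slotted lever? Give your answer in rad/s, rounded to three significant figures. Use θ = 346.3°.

ω = 8.378 rad/s (from 80 rpm).
Crank pin A relative to C: A = (d + r cosθ, r sinθ); lever angle φ = atan2(r sinθ, d + r cosθ).
Differentiating tanφ: φ̇ = rω(d cosθ + r)/(d² + r² + 2dr cosθ).
d² + r² + 2dr cosθ = |CA|² = 0.0809688 m²;  d cosθ + r = +0.28107 m.
|ω_lever| = |0.0991·8.378·+0.28107| / 0.0809688 = 2.882 rad/s.

2.88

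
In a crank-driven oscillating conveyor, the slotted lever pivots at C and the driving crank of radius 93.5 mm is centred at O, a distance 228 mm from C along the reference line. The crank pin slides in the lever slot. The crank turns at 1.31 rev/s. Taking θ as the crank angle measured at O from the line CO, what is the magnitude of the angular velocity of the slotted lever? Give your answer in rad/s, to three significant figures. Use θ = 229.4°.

1.28

ω = 8.231 rad/s (from 1.31 rev/s).
Crank pin A relative to C: A = (d + r cosθ, r sinθ); lever angle φ = atan2(r sinθ, d + r cosθ).
Differentiating tanφ: φ̇ = rω(d cosθ + r)/(d² + r² + 2dr cosθ).
d² + r² + 2dr cosθ = |CA|² = 0.0329798 m²;  d cosθ + r = -0.054877 m.
|ω_lever| = |0.0935·8.231·-0.054877| / 0.0329798 = 1.2806 rad/s.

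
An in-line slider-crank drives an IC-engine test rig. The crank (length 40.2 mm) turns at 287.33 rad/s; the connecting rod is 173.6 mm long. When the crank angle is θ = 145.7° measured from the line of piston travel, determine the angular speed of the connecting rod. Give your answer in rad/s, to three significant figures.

ω = 287.3 rad/s
The rod makes angle φ with the slider axis where L sinφ = r sinθ; differentiating, L cosφ·φ̇ = r ω cosθ.
L cosφ = √(L² − r² sin²θ) = 0.17212 m.
|ω_rod| = r ω |cosθ| / √(L² − r² sin²θ) = 0.0402·287.3·0.82610/0.17212 = 55.439 rad/s.

55.4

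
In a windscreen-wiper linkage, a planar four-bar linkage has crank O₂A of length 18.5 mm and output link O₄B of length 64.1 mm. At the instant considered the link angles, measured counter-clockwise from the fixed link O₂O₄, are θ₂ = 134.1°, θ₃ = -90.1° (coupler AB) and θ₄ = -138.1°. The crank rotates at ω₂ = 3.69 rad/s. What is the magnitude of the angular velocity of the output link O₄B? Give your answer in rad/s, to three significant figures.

ω₂ = 3.69 rad/s
Differentiating the loop-closure r₂e^{iθ₂}+r₃e^{iθ₃}=r₁+r₄e^{iθ₄} gives r₂ω₂e^{iθ₂}+r₃ω₃e^{iθ₃}=r₄ω₄e^{iθ₄}.
Eliminating the other unknown: ω₄ = r₂ω₂ sin(θ₂−θ₃) / [r₄ sin(θ₄−θ₃)].
Numerator sine = -0.69717; denominator sine = -0.74314.
Result = 0.0185·3.69·(-0.69717) / (0.0641·(-0.74314)) = +0.99908 rad/s; magnitude 0.99908 rad/s.

0.999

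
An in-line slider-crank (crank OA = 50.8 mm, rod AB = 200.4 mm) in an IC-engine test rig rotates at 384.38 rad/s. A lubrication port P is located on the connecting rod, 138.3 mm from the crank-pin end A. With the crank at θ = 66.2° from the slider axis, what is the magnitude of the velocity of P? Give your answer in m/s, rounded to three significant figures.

19.3

ω = 384.4 rad/s.  Crank-pin speed |V_A| = rω = 19.527 m/s, perpendicular to OA.
Rod angle: sinφ = −(r/L) sinθ ⇒ φ = -13.411°; ω_rod = −rω cosθ/√(L²−r²sin²θ) = -40.423 rad/s.
V_P = V_A + ω_rod × AP, with AP = 0.1383 m along the rod.
Components: V_Px = −rω sinθ − a·ω_rod·sinφ = -19.163 m/s;  V_Py = rω cosθ + a·ω_rod·cosφ = +2.4418 m/s.
|V_P| = √(V_Px² + V_Py²) = 19.318 m/s.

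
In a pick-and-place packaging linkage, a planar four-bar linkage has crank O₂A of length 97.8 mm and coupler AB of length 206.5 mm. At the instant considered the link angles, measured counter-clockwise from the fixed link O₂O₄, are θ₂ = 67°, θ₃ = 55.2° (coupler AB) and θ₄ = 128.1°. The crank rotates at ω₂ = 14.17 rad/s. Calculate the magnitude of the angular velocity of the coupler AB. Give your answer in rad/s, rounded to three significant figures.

6.15

ω₂ = 14.17 rad/s
Differentiating the loop-closure r₂e^{iθ₂}+r₃e^{iθ₃}=r₁+r₄e^{iθ₄} gives r₂ω₂e^{iθ₂}+r₃ω₃e^{iθ₃}=r₄ω₄e^{iθ₄}.
Eliminating the other unknown: ω₃ = r₂ω₂ sin(θ₄−θ₂) / [r₃ sin(θ₃−θ₄)].
Numerator sine = +0.87546; denominator sine = -0.95579.
Result = 0.0978·14.17·(+0.87546) / (0.2065·(-0.95579)) = -6.147 rad/s; magnitude 6.147 rad/s.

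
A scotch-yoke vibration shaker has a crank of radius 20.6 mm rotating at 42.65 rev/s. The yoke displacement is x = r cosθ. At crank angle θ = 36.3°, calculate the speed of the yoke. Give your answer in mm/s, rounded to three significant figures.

ω = 268 rad/s (from 42.65 rev/s).
x = r cosθ ⇒ ẋ = −rω sinθ.
|v| = rω|sinθ| = 0.0206·268·|sin 36.3°| = 3.2681 m/s = 3268.1 mm/s.

3270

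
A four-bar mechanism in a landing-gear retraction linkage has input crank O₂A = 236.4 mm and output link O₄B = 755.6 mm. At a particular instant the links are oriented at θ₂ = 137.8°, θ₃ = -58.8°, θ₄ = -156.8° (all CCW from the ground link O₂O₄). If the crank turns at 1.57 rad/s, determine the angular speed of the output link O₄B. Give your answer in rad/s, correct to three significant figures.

0.142

ω₂ = 1.57 rad/s
Differentiating the loop-closure r₂e^{iθ₂}+r₃e^{iθ₃}=r₁+r₄e^{iθ₄} gives r₂ω₂e^{iθ₂}+r₃ω₃e^{iθ₃}=r₄ω₄e^{iθ₄}.
Eliminating the other unknown: ω₄ = r₂ω₂ sin(θ₂−θ₃) / [r₄ sin(θ₄−θ₃)].
Numerator sine = -0.28569; denominator sine = -0.99027.
Result = 0.2364·1.57·(-0.28569) / (0.7556·(-0.99027)) = +0.14171 rad/s; magnitude 0.14171 rad/s.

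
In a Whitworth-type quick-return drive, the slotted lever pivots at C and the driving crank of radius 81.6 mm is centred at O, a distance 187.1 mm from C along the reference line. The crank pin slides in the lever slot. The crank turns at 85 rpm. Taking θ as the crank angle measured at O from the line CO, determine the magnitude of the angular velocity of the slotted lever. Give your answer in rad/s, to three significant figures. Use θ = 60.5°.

ω = 8.901 rad/s (from 85 rpm).
Crank pin A relative to C: A = (d + r cosθ, r sinθ); lever angle φ = atan2(r sinθ, d + r cosθ).
Differentiating tanφ: φ̇ = rω(d cosθ + r)/(d² + r² + 2dr cosθ).
d² + r² + 2dr cosθ = |CA|² = 0.056701 m²;  d cosθ + r = +0.17373 m.
|ω_lever| = |0.0816·8.901·+0.17373| / 0.056701 = 2.2255 rad/s.

2.23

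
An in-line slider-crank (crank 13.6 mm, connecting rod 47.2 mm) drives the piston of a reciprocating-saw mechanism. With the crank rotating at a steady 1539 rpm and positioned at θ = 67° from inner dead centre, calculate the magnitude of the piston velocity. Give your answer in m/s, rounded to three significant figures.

2.25

ω = 2π·1539/60 = 161.2 rad/s
For an in-line slider-crank, x = r cosθ + √(L² − r² sin²θ), so v = −rω sinθ·[1 + r cosθ/√(L² − r² sin²θ)].
With r = 0.0136 m, L = 0.0472 m, θ = 67°: √(L² − r² sin²θ) = 0.04551 m.
v = −0.0136·161.2·0.92050·[1 + 0.0136·0.39073/0.04551] = -2.2532 m/s.
|v| = 2.2532 m/s.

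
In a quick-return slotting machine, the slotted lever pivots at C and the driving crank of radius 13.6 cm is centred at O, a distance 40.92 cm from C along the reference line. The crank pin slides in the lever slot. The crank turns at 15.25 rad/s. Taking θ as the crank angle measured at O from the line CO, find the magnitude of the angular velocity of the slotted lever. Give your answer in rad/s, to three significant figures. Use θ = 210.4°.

5.00

ω = 15.25 rad/s
Crank pin A relative to C: A = (d + r cosθ, r sinθ); lever angle φ = atan2(r sinθ, d + r cosθ).
Differentiating tanφ: φ̇ = rω(d cosθ + r)/(d² + r² + 2dr cosθ).
d² + r² + 2dr cosθ = |CA|² = 0.0899408 m²;  d cosθ + r = -0.21694 m.
|ω_lever| = |0.136·15.25·-0.21694| / 0.0899408 = 5.0026 rad/s.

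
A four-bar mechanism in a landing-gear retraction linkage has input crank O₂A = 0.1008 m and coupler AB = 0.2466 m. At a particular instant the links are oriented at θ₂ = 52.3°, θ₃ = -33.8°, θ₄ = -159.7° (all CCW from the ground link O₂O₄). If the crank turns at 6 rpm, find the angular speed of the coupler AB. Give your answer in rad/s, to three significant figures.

ω₂ = 0.6283 rad/s (from 6 rpm).
Differentiating the loop-closure r₂e^{iθ₂}+r₃e^{iθ₃}=r₁+r₄e^{iθ₄} gives r₂ω₂e^{iθ₂}+r₃ω₃e^{iθ₃}=r₄ω₄e^{iθ₄}.
Eliminating the other unknown: ω₃ = r₂ω₂ sin(θ₄−θ₂) / [r₃ sin(θ₃−θ₄)].
Numerator sine = +0.52992; denominator sine = +0.81004.
Result = 0.1008·0.6283·(+0.52992) / (0.2466·(+0.81004)) = +0.16802 rad/s; magnitude 0.16802 rad/s.

0.168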